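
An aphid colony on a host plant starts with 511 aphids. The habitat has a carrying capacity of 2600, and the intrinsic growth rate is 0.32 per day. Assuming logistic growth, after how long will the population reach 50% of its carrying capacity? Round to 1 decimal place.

A = (K − N₀)/N₀ = (2600 − 511)/511 = 4.0881.
Solve 2600/(1 + 4.0881·e^(−0.32t)) = 1300: 1 + 4.0881·e^(−0.32t) = 2, so e^(−0.32t) = 0.244615.
−0.32·t = ln(0.244615) = -1.4081, so t = 1.4081/0.32 = 4.4002.

4.4 days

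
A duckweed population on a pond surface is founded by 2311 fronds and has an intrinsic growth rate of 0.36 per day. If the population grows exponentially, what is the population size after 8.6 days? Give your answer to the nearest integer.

N(t) = N₀·e^(rt) = 2311 × e^(0.36×8.6) = 2311 × e^3.096.
e^3.096 ≈ 22.109, so N ≈ 2311 × 22.109 = 51094.7.

51095 fronds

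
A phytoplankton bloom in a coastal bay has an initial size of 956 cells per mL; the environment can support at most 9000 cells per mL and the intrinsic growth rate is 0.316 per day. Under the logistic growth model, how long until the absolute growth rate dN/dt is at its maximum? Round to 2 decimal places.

Logistic growth is fastest at N = K/2 = 4500.
A = (K − N₀)/N₀ = 8.4142. Set K/(1 + A·e^(−rt)) = K/2 → A·e^(−rt) = 1.
e^(−0.316t) = 1/8.4142 = 0.118846, so t = ln(8.4142)/0.316 = 2.1299/0.316 = 6.7403.

6.74 days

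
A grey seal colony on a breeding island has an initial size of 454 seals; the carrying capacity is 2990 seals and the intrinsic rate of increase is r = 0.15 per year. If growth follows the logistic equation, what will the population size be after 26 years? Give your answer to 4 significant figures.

A = (K − N₀)/N₀ = (2990 − 454)/454 = 5.5859.
N(t) = K/(1 + A·e^(−rt)) = 2990/(1 + 5.5859×e^(−0.15×26)).
e^(−3.9) = 0.020242; denominator = 1 + 5.5859×0.020242 = 1.1131.
N = 2990/1.1131 = 2686.27.

2686 seals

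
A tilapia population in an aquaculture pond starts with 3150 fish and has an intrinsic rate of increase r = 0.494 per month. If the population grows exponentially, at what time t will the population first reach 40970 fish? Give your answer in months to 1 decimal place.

5.2 months

Set N₀·e^(rt) = 40970: e^(0.494·t) = 40970/3150 = 13.006.
0.494·t = ln(13.006) = 2.5654, so t = 2.5654/0.494 = 5.1932.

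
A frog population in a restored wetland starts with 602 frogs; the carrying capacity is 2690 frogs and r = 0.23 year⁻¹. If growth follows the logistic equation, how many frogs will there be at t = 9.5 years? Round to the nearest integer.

A = (K − N₀)/N₀ = (2690 − 602)/602 = 3.4684.
N(t) = K/(1 + A·e^(−rt)) = 2690/(1 + 3.4684×e^(−0.23×9.5)).
e^(−2.185) = 0.11248; denominator = 1 + 3.4684×0.11248 = 1.3901.
N = 2690/1.3901 = 1935.08.

1935 frogs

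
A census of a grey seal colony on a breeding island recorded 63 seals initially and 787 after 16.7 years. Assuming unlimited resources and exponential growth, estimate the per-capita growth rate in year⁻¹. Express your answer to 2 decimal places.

From N(t) = N₀·e^(rt): e^(r·16.7) = 787/63 = 12.492.
r·16.7 = ln(12.492) = 2.5251, so r = 2.5251/16.7 = 0.1512.

0.15 per year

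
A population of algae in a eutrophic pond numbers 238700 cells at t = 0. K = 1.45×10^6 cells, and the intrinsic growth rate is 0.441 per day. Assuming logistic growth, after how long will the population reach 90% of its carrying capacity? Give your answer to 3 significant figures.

8.67 days

A = (K − N₀)/N₀ = (1.45×10^6 − 238700)/238700 = 5.0746.
Solve 1.45×10^6/(1 + 5.0746·e^(−0.441t)) = 1.305×10^6: 1 + 5.0746·e^(−0.441t) = 1.1111, so e^(−0.441t) = 0.0218957.
−0.441·t = ln(0.0218957) = -3.8215, so t = 3.8215/0.441 = 8.6655.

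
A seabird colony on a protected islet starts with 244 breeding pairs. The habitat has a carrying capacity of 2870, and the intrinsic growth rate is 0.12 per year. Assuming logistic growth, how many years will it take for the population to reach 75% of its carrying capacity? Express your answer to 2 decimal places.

A = (K − N₀)/N₀ = (2870 − 244)/244 = 10.762.
Solve 2870/(1 + 10.762·e^(−0.12t)) = 2152.5: 1 + 10.762·e^(−0.12t) = 1.3333, so e^(−0.12t) = 0.0309723.
−0.12·t = ln(0.0309723) = -3.4747, so t = 3.4747/0.12 = 28.956.

28.96 years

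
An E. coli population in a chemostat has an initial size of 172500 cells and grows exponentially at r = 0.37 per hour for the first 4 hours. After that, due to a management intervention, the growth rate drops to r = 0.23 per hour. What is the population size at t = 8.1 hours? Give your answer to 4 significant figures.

1946000 cells

Phase 1: N(4) = 172500·e^(0.37×4) = 172500·e^1.48 = 757783.
Phase 2 runs for 8.1 − 4 = 4.1 hours at r = 0.23.
N(8.1) = 757783·e^(0.23×4.1) = 757783·e^0.943 = 1.945739×10^6.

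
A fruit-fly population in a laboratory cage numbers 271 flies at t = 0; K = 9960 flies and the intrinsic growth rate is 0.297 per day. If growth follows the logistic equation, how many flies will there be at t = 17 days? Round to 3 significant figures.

A = (K − N₀)/N₀ = (9960 − 271)/271 = 35.753.
N(t) = K/(1 + A·e^(−rt)) = 9960/(1 + 35.753×e^(−0.297×17)).
e^(−5.049) = 0.0064157; denominator = 1 + 35.753×0.0064157 = 1.2294.
N = 9960/1.2294 = 8101.64.

8100 flies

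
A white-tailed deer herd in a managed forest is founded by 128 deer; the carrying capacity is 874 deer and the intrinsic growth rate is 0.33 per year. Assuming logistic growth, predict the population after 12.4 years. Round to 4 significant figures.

A = (K − N₀)/N₀ = (874 − 128)/128 = 5.8281.
N(t) = K/(1 + A·e^(−rt)) = 874/(1 + 5.8281×e^(−0.33×12.4)).
e^(−4.092) = 0.016706; denominator = 1 + 5.8281×0.016706 = 1.0974.
N = 874/1.0974 = 796.454.

796.5 deer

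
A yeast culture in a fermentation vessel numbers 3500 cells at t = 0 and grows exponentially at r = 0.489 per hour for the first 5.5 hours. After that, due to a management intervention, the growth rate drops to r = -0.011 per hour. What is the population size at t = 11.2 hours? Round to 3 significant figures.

Phase 1: N(5.5) = 3500·e^(0.489×5.5) = 3500·e^2.689 = 51535.1.
Phase 2 runs for 11.2 − 5.5 = 5.7 hours at r = -0.011.
N(11.2) = 51535.1·e^(-0.011×5.7) = 51535.1·e^-0.0627 = 48403.1.

48400 cells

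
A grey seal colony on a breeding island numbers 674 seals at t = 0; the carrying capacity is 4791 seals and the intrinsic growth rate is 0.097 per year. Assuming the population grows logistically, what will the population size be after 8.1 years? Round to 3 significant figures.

1270 seals

A = (K − N₀)/N₀ = (4791 − 674)/674 = 6.1083.
N(t) = K/(1 + A·e^(−rt)) = 4791/(1 + 6.1083×e^(−0.097×8.1)).
e^(−0.7857) = 0.4558; denominator = 1 + 6.1083×0.4558 = 3.7842.
N = 4791/3.7842 = 1266.06.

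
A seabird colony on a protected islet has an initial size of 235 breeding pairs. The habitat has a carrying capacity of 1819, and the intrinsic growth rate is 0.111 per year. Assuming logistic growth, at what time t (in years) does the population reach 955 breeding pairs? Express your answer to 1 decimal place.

A = (K − N₀)/N₀ = (1819 − 235)/235 = 6.7404.
Solve 1819/(1 + 6.7404·e^(−0.111t)) = 955: 1 + 6.7404·e^(−0.111t) = 1.9047, so e^(−0.111t) = 0.134222.
−0.111·t = ln(0.134222) = -2.0083, so t = 2.0083/0.111 = 18.092.

18.1 years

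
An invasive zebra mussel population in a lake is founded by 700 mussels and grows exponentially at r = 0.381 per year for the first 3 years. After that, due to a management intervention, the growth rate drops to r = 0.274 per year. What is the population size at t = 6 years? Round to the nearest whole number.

4994 mussels

Phase 1: N(3) = 700·e^(0.381×3) = 700·e^1.143 = 2195.31.
Phase 2 runs for 6 − 3 = 3 years at r = 0.274.
N(6) = 2195.31·e^(0.274×3) = 2195.31·e^0.822 = 4994.44.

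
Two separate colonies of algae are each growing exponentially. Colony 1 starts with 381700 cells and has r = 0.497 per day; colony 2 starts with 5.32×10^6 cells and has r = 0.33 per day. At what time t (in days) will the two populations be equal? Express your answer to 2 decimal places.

15.78 days

Set 381700·e^(0.497t) = 5.32×10^6·e^(0.33t).
e^((0.497 − 0.33)t) = 5.32×10^6/381700 → e^(0.167·t) = 13.938.
0.167·t = ln(13.938) = 2.6346, so t = 2.6346/0.167 = 15.776.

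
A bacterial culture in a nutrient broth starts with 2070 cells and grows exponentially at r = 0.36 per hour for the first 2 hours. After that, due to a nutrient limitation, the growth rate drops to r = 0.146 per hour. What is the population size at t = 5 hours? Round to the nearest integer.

6590 cells

Phase 1: N(2) = 2070·e^(0.36×2) = 2070·e^0.72 = 4252.68.
Phase 2 runs for 5 − 2 = 3 hours at r = 0.146.
N(5) = 4252.68·e^(0.146×3) = 4252.68·e^0.438 = 6589.97.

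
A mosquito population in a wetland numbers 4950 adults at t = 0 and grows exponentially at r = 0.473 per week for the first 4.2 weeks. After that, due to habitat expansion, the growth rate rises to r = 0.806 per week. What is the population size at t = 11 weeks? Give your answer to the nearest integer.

8662751 adults

Phase 1: N(4.2) = 4950·e^(0.473×4.2) = 4950·e^1.987 = 36089.
Phase 2 runs for 11 − 4.2 = 6.8 weeks at r = 0.806.
N(11) = 36089·e^(0.806×6.8) = 36089·e^5.481 = 8.662751×10^6.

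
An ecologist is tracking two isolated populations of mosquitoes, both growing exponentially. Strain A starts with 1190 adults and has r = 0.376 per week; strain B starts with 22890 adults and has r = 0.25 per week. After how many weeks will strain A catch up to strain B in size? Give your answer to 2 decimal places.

23.47 weeks

Set 1190·e^(0.376t) = 22890·e^(0.25t).
e^((0.376 − 0.25)t) = 22890/1190 → e^(0.126·t) = 19.235.
0.126·t = ln(19.235) = 2.9567, so t = 2.9567/0.126 = 23.466.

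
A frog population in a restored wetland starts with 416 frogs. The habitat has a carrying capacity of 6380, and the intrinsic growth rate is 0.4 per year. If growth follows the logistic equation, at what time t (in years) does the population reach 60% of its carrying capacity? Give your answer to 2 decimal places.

7.67 years

A = (K − N₀)/N₀ = (6380 − 416)/416 = 14.337.
Solve 6380/(1 + 14.337·e^(−0.4t)) = 3828: 1 + 14.337·e^(−0.4t) = 1.6667, so e^(−0.4t) = 0.0465012.
−0.4·t = ln(0.0465012) = -3.0683, so t = 3.0683/0.4 = 7.6707.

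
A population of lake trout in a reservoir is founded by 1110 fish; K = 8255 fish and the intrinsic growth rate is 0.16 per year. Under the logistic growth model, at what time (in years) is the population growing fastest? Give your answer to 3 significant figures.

Logistic growth is fastest at N = K/2 = 4127.5.
A = (K − N₀)/N₀ = 6.4369. Set K/(1 + A·e^(−rt)) = K/2 → A·e^(−rt) = 1.
e^(−0.16t) = 1/6.4369 = 0.155353, so t = ln(6.4369)/0.16 = 1.8621/0.16 = 11.638.

11.6 years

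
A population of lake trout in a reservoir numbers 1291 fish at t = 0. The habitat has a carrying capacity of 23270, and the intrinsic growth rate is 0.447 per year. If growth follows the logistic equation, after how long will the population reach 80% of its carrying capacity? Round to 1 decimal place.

A = (K − N₀)/N₀ = (23270 − 1291)/1291 = 17.025.
Solve 23270/(1 + 17.025·e^(−0.447t)) = 18616: 1 + 17.025·e^(−0.447t) = 1.25, so e^(−0.447t) = 0.0146845.
−0.447·t = ln(0.0146845) = -4.221, so t = 4.221/0.447 = 9.4429.

9.4 years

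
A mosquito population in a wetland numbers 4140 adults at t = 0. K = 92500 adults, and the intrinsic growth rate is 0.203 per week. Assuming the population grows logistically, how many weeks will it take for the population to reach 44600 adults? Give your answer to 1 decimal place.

14.7 weeks

A = (K − N₀)/N₀ = (92500 − 4140)/4140 = 21.343.
Solve 92500/(1 + 21.343·e^(−0.203t)) = 44600: 1 + 21.343·e^(−0.203t) = 2.074, so e^(−0.203t) = 0.0503205.
−0.203·t = ln(0.0503205) = -2.9893, so t = 2.9893/0.203 = 14.726.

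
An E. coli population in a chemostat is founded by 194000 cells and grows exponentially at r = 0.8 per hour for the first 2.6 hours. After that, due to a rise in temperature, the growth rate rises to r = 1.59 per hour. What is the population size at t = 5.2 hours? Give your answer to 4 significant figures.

Phase 1: N(2.6) = 194000·e^(0.8×2.6) = 194000·e^2.08 = 1.552867×10^6.
Phase 2 runs for 5.2 − 2.6 = 2.6 hours at r = 1.59.
N(5.2) = 1.552867×10^6·e^(1.59×2.6) = 1.552867×10^6·e^4.134 = 9.694103×10^7.

96940000 cells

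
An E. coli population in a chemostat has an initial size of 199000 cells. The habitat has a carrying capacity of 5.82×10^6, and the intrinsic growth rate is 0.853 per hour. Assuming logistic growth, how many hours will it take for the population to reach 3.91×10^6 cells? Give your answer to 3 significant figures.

A = (K − N₀)/N₀ = (5.82×10^6 − 199000)/199000 = 28.246.
Solve 5.82×10^6/(1 + 28.246·e^(−0.853t)) = 3.91×10^6: 1 + 28.246·e^(−0.853t) = 1.4885, so e^(−0.853t) = 0.017294.
−0.853·t = ln(0.017294) = -4.0574, so t = 4.0574/0.853 = 4.7566.

4.76 hours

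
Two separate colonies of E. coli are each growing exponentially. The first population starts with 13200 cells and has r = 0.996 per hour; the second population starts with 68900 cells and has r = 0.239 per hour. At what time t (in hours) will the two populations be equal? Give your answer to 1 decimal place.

Set 13200·e^(0.996t) = 68900·e^(0.239t).
e^((0.996 − 0.239)t) = 68900/13200 → e^(0.757·t) = 5.2197.
0.757·t = ln(5.2197) = 1.6524, so t = 1.6524/0.757 = 2.1829.

2.2 hours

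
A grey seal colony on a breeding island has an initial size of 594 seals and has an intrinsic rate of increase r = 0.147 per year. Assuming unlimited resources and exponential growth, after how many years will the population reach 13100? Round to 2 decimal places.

21.04 years

Set N₀·e^(rt) = 13100: e^(0.147·t) = 13100/594 = 22.054.
0.147·t = ln(22.054) = 3.0935, so t = 3.0935/0.147 = 21.044.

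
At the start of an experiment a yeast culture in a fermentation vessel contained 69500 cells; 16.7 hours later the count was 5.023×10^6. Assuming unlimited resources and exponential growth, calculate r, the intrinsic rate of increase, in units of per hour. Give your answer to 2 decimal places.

From N(t) = N₀·e^(rt): e^(r·16.7) = 5.023×10^6/69500 = 72.273.
r·16.7 = ln(72.273) = 4.2805, so r = 4.2805/16.7 = 0.25631.

0.26 per hour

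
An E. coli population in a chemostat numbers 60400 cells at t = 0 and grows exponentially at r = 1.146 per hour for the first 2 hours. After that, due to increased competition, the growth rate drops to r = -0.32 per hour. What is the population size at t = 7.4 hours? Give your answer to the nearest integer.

106164 cells

Phase 1: N(2) = 60400·e^(1.146×2) = 60400·e^2.292 = 597640.
Phase 2 runs for 7.4 − 2 = 5.4 hours at r = -0.32.
N(7.4) = 597640·e^(-0.32×5.4) = 597640·e^-1.728 = 106164.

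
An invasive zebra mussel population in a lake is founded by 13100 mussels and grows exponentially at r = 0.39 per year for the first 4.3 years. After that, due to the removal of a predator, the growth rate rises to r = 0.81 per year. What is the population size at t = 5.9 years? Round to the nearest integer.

256111 mussels

Phase 1: N(4.3) = 13100·e^(0.39×4.3) = 13100·e^1.677 = 70078.2.
Phase 2 runs for 5.9 − 4.3 = 1.6 years at r = 0.81.
N(5.9) = 70078.2·e^(0.81×1.6) = 70078.2·e^1.296 = 256111.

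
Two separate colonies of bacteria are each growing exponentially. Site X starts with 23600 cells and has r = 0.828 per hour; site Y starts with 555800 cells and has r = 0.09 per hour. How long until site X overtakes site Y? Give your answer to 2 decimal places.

Set 23600·e^(0.828t) = 555800·e^(0.09t).
e^((0.828 − 0.09)t) = 555800/23600 → e^(0.738·t) = 23.551.
0.738·t = ln(23.551) = 3.1592, so t = 3.1592/0.738 = 4.2807.

4.28 hours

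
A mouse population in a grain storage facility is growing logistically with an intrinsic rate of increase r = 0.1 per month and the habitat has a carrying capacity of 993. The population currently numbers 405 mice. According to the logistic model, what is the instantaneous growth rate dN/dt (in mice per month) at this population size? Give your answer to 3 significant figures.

24.0 mice per month

dN/dt = rN(1 − N/K) = 0.1 × 405 × (1 − 405/993).
1 − 405/993 = 0.59215; dN/dt = 0.1 × 405 × 0.59215 = 23.982.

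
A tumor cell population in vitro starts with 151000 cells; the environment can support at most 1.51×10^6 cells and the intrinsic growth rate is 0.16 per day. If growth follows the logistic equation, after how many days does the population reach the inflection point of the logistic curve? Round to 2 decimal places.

Logistic growth is fastest at N = K/2 = 755000.
A = (K − N₀)/N₀ = 9. Set K/(1 + A·e^(−rt)) = K/2 → A·e^(−rt) = 1.
e^(−0.16t) = 1/9 = 0.111111, so t = ln(9)/0.16 = 2.1972/0.16 = 13.733.

13.73 days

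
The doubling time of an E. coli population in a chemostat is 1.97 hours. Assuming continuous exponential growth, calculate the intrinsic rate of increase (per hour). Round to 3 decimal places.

r = ln(2)/t_d = 0.6931/1.97 = 0.35185.

0.352 per hour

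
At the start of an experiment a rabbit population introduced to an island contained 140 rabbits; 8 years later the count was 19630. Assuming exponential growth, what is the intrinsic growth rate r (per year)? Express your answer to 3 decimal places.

0.618 per year

From N(t) = N₀·e^(rt): e^(r·8) = 19630/140 = 140.21.
r·8 = ln(140.21) = 4.9432, so r = 4.9432/8 = 0.6179.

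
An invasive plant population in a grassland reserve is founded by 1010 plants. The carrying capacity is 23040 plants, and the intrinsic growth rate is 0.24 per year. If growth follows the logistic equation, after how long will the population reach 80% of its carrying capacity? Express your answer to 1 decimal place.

A = (K − N₀)/N₀ = (23040 − 1010)/1010 = 21.812.
Solve 23040/(1 + 21.812·e^(−0.24t)) = 18432: 1 + 21.812·e^(−0.24t) = 1.25, so e^(−0.24t) = 0.0114616.
−0.24·t = ln(0.0114616) = -4.4687, so t = 4.4687/0.24 = 18.62.

18.6 years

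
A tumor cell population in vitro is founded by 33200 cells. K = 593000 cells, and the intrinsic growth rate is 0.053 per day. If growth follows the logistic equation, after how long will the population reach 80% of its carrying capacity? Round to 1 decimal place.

79.5 days

A = (K − N₀)/N₀ = (593000 − 33200)/33200 = 16.861.
Solve 593000/(1 + 16.861·e^(−0.053t)) = 474400: 1 + 16.861·e^(−0.053t) = 1.25, so e^(−0.053t) = 0.0148267.
−0.053·t = ln(0.0148267) = -4.2113, so t = 4.2113/0.053 = 79.459.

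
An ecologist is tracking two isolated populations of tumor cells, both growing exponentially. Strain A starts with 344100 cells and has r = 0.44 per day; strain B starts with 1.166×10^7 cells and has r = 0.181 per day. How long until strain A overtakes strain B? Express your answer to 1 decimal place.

Set 344100·e^(0.44t) = 1.166×10^7·e^(0.181t).
e^((0.44 − 0.181)t) = 1.166×10^7/344100 → e^(0.259·t) = 33.885.
0.259·t = ln(33.885) = 3.523, so t = 3.523/0.259 = 13.602.

13.6 days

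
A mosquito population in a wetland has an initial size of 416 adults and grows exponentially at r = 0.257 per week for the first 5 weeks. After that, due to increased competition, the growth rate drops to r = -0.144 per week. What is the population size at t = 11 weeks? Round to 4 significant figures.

633.8 adults

Phase 1: N(5) = 416·e^(0.257×5) = 416·e^1.285 = 1503.7.
Phase 2 runs for 11 − 5 = 6 weeks at r = -0.144.
N(11) = 1503.7·e^(-0.144×6) = 1503.7·e^-0.864 = 633.769.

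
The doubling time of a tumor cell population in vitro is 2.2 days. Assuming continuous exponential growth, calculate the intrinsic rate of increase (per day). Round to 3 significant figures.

0.315 per day

r = ln(2)/t_d = 0.6931/2.2 = 0.31507.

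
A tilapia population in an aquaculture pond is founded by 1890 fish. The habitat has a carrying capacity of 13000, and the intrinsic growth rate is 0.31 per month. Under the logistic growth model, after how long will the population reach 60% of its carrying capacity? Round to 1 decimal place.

A = (K − N₀)/N₀ = (13000 − 1890)/1890 = 5.8783.
Solve 13000/(1 + 5.8783·e^(−0.31t)) = 7800: 1 + 5.8783·e^(−0.31t) = 1.6667, so e^(−0.31t) = 0.113411.
−0.31·t = ln(0.113411) = -2.1767, so t = 2.1767/0.31 = 7.0217.

7.0 months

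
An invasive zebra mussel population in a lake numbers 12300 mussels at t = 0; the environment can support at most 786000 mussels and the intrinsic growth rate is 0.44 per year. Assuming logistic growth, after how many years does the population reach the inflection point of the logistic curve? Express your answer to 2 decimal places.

Logistic growth is fastest at N = K/2 = 393000.
A = (K − N₀)/N₀ = 62.902. Set K/(1 + A·e^(−rt)) = K/2 → A·e^(−rt) = 1.
e^(−0.44t) = 1/62.902 = 0.0158976, so t = ln(62.902)/0.44 = 4.1416/0.44 = 9.4127.

9.41 years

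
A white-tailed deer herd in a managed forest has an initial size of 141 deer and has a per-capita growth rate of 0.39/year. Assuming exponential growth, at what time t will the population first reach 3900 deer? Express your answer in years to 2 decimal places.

8.51 years

Set N₀·e^(rt) = 3900: e^(0.39·t) = 3900/141 = 27.66.
0.39·t = ln(27.66) = 3.32, so t = 3.32/0.39 = 8.5127.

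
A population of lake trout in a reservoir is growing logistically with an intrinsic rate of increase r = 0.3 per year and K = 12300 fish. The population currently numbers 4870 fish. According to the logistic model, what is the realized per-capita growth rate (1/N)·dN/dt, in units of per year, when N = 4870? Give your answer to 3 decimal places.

(1/N)·dN/dt = r(1 − N/K) = 0.3 × (1 − 4870/12300).
= 0.3 × 0.60407 = 0.18122.

0.181 per year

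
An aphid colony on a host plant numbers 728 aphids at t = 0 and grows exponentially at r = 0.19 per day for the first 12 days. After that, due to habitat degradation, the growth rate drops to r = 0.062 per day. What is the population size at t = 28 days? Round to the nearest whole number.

19193 aphids

Phase 1: N(12) = 728·e^(0.19×12) = 728·e^2.28 = 7117.42.
Phase 2 runs for 28 − 12 = 16 days at r = 0.062.
N(28) = 7117.42·e^(0.062×16) = 7117.42·e^0.992 = 19193.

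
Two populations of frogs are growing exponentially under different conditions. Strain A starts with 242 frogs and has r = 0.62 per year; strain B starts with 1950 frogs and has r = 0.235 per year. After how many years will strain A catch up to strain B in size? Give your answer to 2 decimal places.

Set 242·e^(0.62t) = 1950·e^(0.235t).
e^((0.62 − 0.235)t) = 1950/242 → e^(0.385·t) = 8.0579.
0.385·t = ln(8.0579) = 2.0866, so t = 2.0866/0.385 = 5.4199.

5.42 years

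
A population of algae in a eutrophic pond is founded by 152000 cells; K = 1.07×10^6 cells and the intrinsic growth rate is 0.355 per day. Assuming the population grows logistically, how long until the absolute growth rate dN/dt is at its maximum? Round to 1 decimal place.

Logistic growth is fastest at N = K/2 = 535000.
A = (K − N₀)/N₀ = 6.0395. Set K/(1 + A·e^(−rt)) = K/2 → A·e^(−rt) = 1.
e^(−0.355t) = 1/6.0395 = 0.165577, so t = ln(6.0395)/0.355 = 1.7983/0.355 = 5.0657.

5.1 days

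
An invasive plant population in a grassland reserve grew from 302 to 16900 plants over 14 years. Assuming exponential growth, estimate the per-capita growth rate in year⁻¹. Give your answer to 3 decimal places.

0.287 per year

From N(t) = N₀·e^(rt): e^(r·14) = 16900/302 = 55.96.
r·14 = ln(55.96) = 4.0246, so r = 4.0246/14 = 0.28747.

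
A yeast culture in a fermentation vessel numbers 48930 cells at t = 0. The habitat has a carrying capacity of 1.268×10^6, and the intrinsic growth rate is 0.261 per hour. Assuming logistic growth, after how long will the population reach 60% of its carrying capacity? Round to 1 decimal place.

13.9 hours

A = (K − N₀)/N₀ = (1.268×10^6 − 48930)/48930 = 24.915.
Solve 1.268×10^6/(1 + 24.915·e^(−0.261t)) = 760800: 1 + 24.915·e^(−0.261t) = 1.6667, so e^(−0.261t) = 0.0267581.
−0.261·t = ln(0.0267581) = -3.6209, so t = 3.6209/0.261 = 13.873.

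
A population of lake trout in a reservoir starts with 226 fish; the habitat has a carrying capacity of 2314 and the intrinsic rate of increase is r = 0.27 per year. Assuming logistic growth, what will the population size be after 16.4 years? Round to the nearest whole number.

A = (K − N₀)/N₀ = (2314 − 226)/226 = 9.2389.
N(t) = K/(1 + A·e^(−rt)) = 2314/(1 + 9.2389×e^(−0.27×16.4)).
e^(−4.428) = 0.011938; denominator = 1 + 9.2389×0.011938 = 1.1103.
N = 2314/1.1103 = 2084.13.

2084 fish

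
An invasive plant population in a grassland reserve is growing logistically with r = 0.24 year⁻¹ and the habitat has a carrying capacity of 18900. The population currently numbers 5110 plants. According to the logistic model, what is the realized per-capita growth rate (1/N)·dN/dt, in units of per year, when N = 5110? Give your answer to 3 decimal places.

0.175 per year

(1/N)·dN/dt = r(1 − N/K) = 0.24 × (1 − 5110/18900).
= 0.24 × 0.72963 = 0.17511.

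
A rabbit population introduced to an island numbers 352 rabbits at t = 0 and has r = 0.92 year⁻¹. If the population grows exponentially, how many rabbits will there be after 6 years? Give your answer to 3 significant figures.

87900 rabbits

N(t) = N₀·e^(rt) = 352 × e^(0.92×6) = 352 × e^5.52.
e^5.52 ≈ 249.64, so N ≈ 352 × 249.64 = 87871.5.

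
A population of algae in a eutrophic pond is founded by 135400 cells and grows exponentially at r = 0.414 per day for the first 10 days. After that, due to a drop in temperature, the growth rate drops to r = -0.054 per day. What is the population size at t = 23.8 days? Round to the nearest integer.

Phase 1: N(10) = 135400·e^(0.414×10) = 135400·e^4.14 = 8.503502×10^6.
Phase 2 runs for 23.8 − 10 = 13.8 days at r = -0.054.
N(23.8) = 8.503502×10^6·e^(-0.054×13.8) = 8.503502×10^6·e^-0.7452 = 4.036097×10^6.

4036097 cells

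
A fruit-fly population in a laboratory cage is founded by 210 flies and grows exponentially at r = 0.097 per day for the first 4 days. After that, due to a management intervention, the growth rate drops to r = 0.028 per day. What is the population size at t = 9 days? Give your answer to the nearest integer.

356 flies

Phase 1: N(4) = 210·e^(0.097×4) = 210·e^0.388 = 309.546.
Phase 2 runs for 9 − 4 = 5 days at r = 0.028.
N(9) = 309.546·e^(0.028×5) = 309.546·e^0.14 = 356.063.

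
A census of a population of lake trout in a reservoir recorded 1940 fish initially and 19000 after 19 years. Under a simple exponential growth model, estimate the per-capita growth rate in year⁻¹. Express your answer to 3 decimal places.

0.120 per year

From N(t) = N₀·e^(rt): e^(r·19) = 19000/1940 = 9.7938.
r·19 = ln(9.7938) = 2.2818, so r = 2.2818/19 = 0.12009.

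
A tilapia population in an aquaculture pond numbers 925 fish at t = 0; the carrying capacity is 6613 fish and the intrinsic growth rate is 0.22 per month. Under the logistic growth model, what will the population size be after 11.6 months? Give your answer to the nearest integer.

4471 fish

A = (K − N₀)/N₀ = (6613 − 925)/925 = 6.1492.
N(t) = K/(1 + A·e^(−rt)) = 6613/(1 + 6.1492×e^(−0.22×11.6)).
e^(−2.552) = 0.077926; denominator = 1 + 6.1492×0.077926 = 1.4792.
N = 6613/1.4792 = 4470.72.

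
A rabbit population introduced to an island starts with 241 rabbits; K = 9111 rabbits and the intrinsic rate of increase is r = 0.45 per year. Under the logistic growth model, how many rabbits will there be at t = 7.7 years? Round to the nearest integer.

4236 rabbits

A = (K − N₀)/N₀ = (9111 − 241)/241 = 36.805.
N(t) = K/(1 + A·e^(−rt)) = 9111/(1 + 36.805×e^(−0.45×7.7)).
e^(−3.465) = 0.031273; denominator = 1 + 36.805×0.031273 = 2.151.
N = 9111/2.151 = 4235.7.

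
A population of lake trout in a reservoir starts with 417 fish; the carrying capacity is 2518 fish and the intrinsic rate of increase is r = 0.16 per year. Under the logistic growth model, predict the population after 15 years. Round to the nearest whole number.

A = (K − N₀)/N₀ = (2518 − 417)/417 = 5.0384.
N(t) = K/(1 + A·e^(−rt)) = 2518/(1 + 5.0384×e^(−0.16×15)).
e^(−2.4) = 0.090718; denominator = 1 + 5.0384×0.090718 = 1.4571.
N = 2518/1.4571 = 1728.12.

1728 fish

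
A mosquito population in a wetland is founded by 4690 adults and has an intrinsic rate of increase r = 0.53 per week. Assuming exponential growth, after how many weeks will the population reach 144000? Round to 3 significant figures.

6.46 weeks

Set N₀·e^(rt) = 144000: e^(0.53·t) = 144000/4690 = 30.704.
0.53·t = ln(30.704) = 3.4244, so t = 3.4244/0.53 = 6.4611.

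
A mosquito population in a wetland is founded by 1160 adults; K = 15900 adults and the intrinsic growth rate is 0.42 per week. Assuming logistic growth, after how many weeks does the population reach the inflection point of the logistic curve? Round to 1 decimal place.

6.1 weeks

Logistic growth is fastest at N = K/2 = 7950.
A = (K − N₀)/N₀ = 12.707. Set K/(1 + A·e^(−rt)) = K/2 → A·e^(−rt) = 1.
e^(−0.42t) = 1/12.707 = 0.0786974, so t = ln(12.707)/0.42 = 2.5421/0.42 = 6.0527.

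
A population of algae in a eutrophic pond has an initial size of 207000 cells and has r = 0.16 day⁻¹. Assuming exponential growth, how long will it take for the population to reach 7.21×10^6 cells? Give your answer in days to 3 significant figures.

Set N₀·e^(rt) = 7.21×10^6: e^(0.16·t) = 7.21×10^6/207000 = 34.831.
0.16·t = ln(34.831) = 3.5505, so t = 3.5505/0.16 = 22.191.

22.2 days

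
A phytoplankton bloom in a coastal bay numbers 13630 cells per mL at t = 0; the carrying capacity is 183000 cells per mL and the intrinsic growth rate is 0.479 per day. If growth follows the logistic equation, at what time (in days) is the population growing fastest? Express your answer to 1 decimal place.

Logistic growth is fastest at N = K/2 = 91500.
A = (K − N₀)/N₀ = 12.426. Set K/(1 + A·e^(−rt)) = K/2 → A·e^(−rt) = 1.
e^(−0.479t) = 1/12.426 = 0.0804747, so t = ln(12.426)/0.479 = 2.5198/0.479 = 5.2606.

5.3 days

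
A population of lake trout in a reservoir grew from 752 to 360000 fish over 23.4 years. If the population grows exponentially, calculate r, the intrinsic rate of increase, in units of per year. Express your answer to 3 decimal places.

0.264 per year

From N(t) = N₀·e^(rt): e^(r·23.4) = 360000/752 = 478.72.
r·23.4 = ln(478.72) = 6.1711, so r = 6.1711/23.4 = 0.26372.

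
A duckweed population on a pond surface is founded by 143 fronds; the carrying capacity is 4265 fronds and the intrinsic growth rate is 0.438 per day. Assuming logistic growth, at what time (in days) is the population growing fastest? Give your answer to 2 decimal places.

Logistic growth is fastest at N = K/2 = 2132.5.
A = (K − N₀)/N₀ = 28.825. Set K/(1 + A·e^(−rt)) = K/2 → A·e^(−rt) = 1.
e^(−0.438t) = 1/28.825 = 0.0346919, so t = ln(28.825)/0.438 = 3.3612/0.438 = 7.6741.

7.67 days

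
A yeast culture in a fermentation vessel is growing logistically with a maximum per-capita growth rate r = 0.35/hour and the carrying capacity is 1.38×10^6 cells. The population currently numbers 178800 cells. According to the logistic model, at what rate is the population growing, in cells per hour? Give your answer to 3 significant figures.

dN/dt = rN(1 − N/K) = 0.35 × 178800 × (1 − 178800/1.38×10^6).
1 − 178800/1.38×10^6 = 0.87043; dN/dt = 0.35 × 178800 × 0.87043 = 54472.

54500 cells per hour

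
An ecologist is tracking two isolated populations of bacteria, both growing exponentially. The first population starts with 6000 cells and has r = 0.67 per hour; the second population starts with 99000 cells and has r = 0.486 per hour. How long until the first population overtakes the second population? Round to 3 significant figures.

Set 6000·e^(0.67t) = 99000·e^(0.486t).
e^((0.67 − 0.486)t) = 99000/6000 → e^(0.184·t) = 16.5.
0.184·t = ln(16.5) = 2.8034, so t = 2.8034/0.184 = 15.236.

15.2 hours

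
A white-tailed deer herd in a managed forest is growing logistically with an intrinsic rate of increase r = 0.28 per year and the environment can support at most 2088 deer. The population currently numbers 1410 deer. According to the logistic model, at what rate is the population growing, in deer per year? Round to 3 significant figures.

128 deer per year

dN/dt = rN(1 − N/K) = 0.28 × 1410 × (1 − 1410/2088).
1 − 1410/2088 = 0.32471; dN/dt = 0.28 × 1410 × 0.32471 = 128.2.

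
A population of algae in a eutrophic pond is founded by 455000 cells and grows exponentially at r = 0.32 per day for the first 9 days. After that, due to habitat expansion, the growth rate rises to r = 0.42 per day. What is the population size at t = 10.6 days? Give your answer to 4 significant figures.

15870000 cells

Phase 1: N(9) = 455000·e^(0.32×9) = 455000·e^2.88 = 8.105494×10^6.
Phase 2 runs for 10.6 − 9 = 1.6 days at r = 0.42.
N(10.6) = 8.105494×10^6·e^(0.42×1.6) = 8.105494×10^6·e^0.672 = 1.587177×10^7.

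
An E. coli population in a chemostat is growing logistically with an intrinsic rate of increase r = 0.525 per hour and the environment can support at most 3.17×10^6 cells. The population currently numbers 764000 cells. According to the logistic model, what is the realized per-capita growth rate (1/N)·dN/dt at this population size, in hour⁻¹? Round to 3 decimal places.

0.398 per hour

(1/N)·dN/dt = r(1 − N/K) = 0.525 × (1 − 764000/3.17×10^6).
= 0.525 × 0.75899 = 0.39847.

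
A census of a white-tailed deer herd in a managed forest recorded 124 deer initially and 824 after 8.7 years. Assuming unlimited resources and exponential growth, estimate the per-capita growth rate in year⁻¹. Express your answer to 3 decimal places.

0.218 per year

From N(t) = N₀·e^(rt): e^(r·8.7) = 824/124 = 6.6452.
r·8.7 = ln(6.6452) = 1.8939, so r = 1.8939/8.7 = 0.21769.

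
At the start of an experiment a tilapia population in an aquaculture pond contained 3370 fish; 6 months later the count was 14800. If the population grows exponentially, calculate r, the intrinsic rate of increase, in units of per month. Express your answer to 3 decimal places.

From N(t) = N₀·e^(rt): e^(r·6) = 14800/3370 = 4.3917.
r·6 = ln(4.3917) = 1.4797, so r = 1.4797/6 = 0.24662.

0.247 per month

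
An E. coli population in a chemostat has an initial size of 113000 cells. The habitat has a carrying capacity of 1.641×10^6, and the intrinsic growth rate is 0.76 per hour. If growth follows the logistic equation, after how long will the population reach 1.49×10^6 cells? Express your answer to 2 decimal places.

A = (K − N₀)/N₀ = (1.641×10^6 − 113000)/113000 = 13.522.
Solve 1.641×10^6/(1 + 13.522·e^(−0.76t)) = 1.49×10^6: 1 + 13.522·e^(−0.76t) = 1.1013, so e^(−0.76t) = 0.00749455.
−0.76·t = ln(0.00749455) = -4.8936, so t = 4.8936/0.76 = 6.4389.

6.44 hours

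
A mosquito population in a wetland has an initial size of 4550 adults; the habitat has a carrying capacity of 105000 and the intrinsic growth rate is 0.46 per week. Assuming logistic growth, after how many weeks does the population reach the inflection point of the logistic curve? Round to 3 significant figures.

6.73 weeks

Logistic growth is fastest at N = K/2 = 52500.
A = (K − N₀)/N₀ = 22.077. Set K/(1 + A·e^(−rt)) = K/2 → A·e^(−rt) = 1.
e^(−0.46t) = 1/22.077 = 0.0452962, so t = ln(22.077)/0.46 = 3.0945/0.46 = 6.7272.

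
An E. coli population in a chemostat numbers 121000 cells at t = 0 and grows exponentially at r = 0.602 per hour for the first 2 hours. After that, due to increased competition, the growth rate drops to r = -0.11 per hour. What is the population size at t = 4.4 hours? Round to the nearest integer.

309758 cells

Phase 1: N(2) = 121000·e^(0.602×2) = 121000·e^1.204 = 403344.
Phase 2 runs for 4.4 − 2 = 2.4 hours at r = -0.11.
N(4.4) = 403344·e^(-0.11×2.4) = 403344·e^-0.264 = 309758.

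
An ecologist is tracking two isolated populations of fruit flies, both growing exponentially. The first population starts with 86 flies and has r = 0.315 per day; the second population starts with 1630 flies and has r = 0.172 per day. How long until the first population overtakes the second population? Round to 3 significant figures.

20.6 days

Set 86·e^(0.315t) = 1630·e^(0.172t).
e^((0.315 − 0.172)t) = 1630/86 → e^(0.143·t) = 18.953.
0.143·t = ln(18.953) = 2.942, so t = 2.942/0.143 = 20.573.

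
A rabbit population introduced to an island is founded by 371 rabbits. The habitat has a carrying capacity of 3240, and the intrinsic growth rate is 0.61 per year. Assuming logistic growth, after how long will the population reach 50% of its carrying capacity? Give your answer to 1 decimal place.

3.4 years

A = (K − N₀)/N₀ = (3240 − 371)/371 = 7.7332.
Solve 3240/(1 + 7.7332·e^(−0.61t)) = 1620: 1 + 7.7332·e^(−0.61t) = 2, so e^(−0.61t) = 0.129313.
−0.61·t = ln(0.129313) = -2.0455, so t = 2.0455/0.61 = 3.3533.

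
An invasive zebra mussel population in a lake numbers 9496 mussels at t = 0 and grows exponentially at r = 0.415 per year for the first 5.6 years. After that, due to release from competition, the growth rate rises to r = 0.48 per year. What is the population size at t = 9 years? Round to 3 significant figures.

Phase 1: N(5.6) = 9496·e^(0.415×5.6) = 9496·e^2.324 = 97015.5.
Phase 2 runs for 9 − 5.6 = 3.4 years at r = 0.48.
N(9) = 97015.5·e^(0.48×3.4) = 97015.5·e^1.632 = 496146.

496000 mussels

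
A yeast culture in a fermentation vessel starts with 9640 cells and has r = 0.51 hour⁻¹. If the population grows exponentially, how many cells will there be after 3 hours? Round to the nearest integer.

44519 cells

N(t) = N₀·e^(rt) = 9640 × e^(0.51×3) = 9640 × e^1.53.
e^1.53 ≈ 4.6182, so N ≈ 9640 × 4.6182 = 44519.2.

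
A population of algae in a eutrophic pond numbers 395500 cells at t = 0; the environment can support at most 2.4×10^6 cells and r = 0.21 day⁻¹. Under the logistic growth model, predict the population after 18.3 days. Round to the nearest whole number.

2164875 cells

A = (K − N₀)/N₀ = (2.4×10^6 − 395500)/395500 = 5.0683.
N(t) = K/(1 + A·e^(−rt)) = 2.4×10^6/(1 + 5.0683×e^(−0.21×18.3)).
e^(−3.843) = 0.021429; denominator = 1 + 5.0683×0.021429 = 1.1086.
N = 2.4×10^6/1.1086 = 2.164875×10^6.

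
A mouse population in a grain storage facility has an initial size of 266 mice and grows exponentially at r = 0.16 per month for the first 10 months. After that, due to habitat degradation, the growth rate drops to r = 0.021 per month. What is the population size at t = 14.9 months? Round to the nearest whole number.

Phase 1: N(10) = 266·e^(0.16×10) = 266·e^1.6 = 1317.51.
Phase 2 runs for 14.9 − 10 = 4.9 months at r = 0.021.
N(14.9) = 1317.51·e^(0.021×4.9) = 1317.51·e^0.1029 = 1460.3.

1460 mice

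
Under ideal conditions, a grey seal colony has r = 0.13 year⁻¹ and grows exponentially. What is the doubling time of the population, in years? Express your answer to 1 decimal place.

5.3 years

Doubling time t_d = ln(2)/r = 0.6931/0.13 = 5.3319.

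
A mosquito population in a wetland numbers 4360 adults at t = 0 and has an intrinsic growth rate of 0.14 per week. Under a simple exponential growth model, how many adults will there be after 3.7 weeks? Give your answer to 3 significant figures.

N(t) = N₀·e^(rt) = 4360 × e^(0.14×3.7) = 4360 × e^0.518.
e^0.518 ≈ 1.6787, so N ≈ 4360 × 1.6787 = 7318.99.

7320 adults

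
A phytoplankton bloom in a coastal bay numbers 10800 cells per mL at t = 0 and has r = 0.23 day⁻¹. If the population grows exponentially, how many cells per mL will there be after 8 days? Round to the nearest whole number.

N(t) = N₀·e^(rt) = 10800 × e^(0.23×8) = 10800 × e^1.84.
e^1.84 ≈ 6.2965, so N ≈ 10800 × 6.2965 = 68002.6.

68003 cells per mL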